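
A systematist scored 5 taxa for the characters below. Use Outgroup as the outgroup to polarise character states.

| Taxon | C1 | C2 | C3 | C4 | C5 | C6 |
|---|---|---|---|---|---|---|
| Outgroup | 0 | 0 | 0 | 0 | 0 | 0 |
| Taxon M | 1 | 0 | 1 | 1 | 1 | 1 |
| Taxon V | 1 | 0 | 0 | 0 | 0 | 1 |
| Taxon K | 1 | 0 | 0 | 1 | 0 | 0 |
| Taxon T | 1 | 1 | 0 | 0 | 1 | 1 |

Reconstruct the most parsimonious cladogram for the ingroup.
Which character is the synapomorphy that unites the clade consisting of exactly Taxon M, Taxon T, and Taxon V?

The outgroup has state '0' for every character, so '1' is the derived state throughout.
All ingroup taxa share the derived state '1' for C1; it defines the ingroup but does not resolve relationships within it.
C2 (derived state '1') is unique to Taxon T (autapomorphy; uninformative for grouping).
C3 (derived state '1') is unique to Taxon M (autapomorphy; uninformative for grouping).
C4 groups Taxon K and Taxon M, which is incompatible with the clades supported by the remaining characters; treating it as convergent (homoplasy) costs fewer steps than any alternative tree.
C5: derived state '1' in Taxon M and Taxon T only — synapomorphy for {Taxon M, Taxon T}.
C6 (derived state '1') is shared by Taxon M, Taxon T, and Taxon V — a synapomorphy uniting that clade.
Most parsimonious ingroup topology: (((Taxon M,Taxon T),Taxon V),Taxon K).
The clade {Taxon M, Taxon T, Taxon V} is supported by C6: its derived state '1' occurs in exactly those taxa and in no other taxon (including the outgroup).

C6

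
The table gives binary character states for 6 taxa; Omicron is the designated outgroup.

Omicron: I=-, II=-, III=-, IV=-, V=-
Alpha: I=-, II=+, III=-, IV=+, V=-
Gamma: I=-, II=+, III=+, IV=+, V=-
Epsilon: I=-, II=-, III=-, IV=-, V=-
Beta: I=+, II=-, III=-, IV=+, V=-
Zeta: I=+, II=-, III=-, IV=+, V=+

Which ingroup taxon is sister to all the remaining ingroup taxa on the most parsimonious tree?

The outgroup has state '-' for every character, so '+' is the derived state throughout.
I: derived state '+' in Beta and Zeta only — synapomorphy for {Beta, Zeta}.
Only Alpha and Gamma show the derived state '+' for II, supporting them as a clade.
III (derived state '+') is unique to Gamma (autapomorphy; uninformative for grouping).
IV (derived state '+') is shared by Alpha, Beta, Gamma, and Zeta — a synapomorphy uniting that clade.
V: derived state '+' in Zeta only — an autapomorphy, so it tells us nothing about relationships among taxa.
Most parsimonious ingroup topology: (((Alpha,Gamma),(Beta,Zeta)),Epsilon).
Epsilon is sister to the clade containing all other ingroup taxa, so it is the earliest-diverging (most basal) ingroup lineage.

Epsilon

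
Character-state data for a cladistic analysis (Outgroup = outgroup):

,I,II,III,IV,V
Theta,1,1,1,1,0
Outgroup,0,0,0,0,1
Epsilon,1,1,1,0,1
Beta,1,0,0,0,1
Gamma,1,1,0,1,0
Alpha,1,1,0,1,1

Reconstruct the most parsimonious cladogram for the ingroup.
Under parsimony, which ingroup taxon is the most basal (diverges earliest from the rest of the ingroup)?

Character polarity is set by the outgroup: the derived state is whichever differs from the outgroup's state, so for V the derived state is '0', and for the remaining characters it is '1'.
I (derived state '1') is shared by all ingroup taxa — unites the whole ingroup.
II: derived state '1' in Alpha, Epsilon, Gamma, and Theta only — synapomorphy for {Alpha, Epsilon, Gamma, Theta}.
III groups Epsilon and Theta, which is incompatible with the clades supported by the remaining characters; treating it as convergent (homoplasy) costs fewer steps than any alternative tree.
IV (derived state '1') is shared by Alpha, Gamma, and Theta — a synapomorphy uniting that clade.
Only Gamma and Theta show the derived state '0' for V, supporting them as a clade.
Most parsimonious ingroup topology: (((Alpha,(Gamma,Theta)),Epsilon),Beta).
Beta is sister to the clade containing all other ingroup taxa, so it is the earliest-diverging (most basal) ingroup lineage.

Beta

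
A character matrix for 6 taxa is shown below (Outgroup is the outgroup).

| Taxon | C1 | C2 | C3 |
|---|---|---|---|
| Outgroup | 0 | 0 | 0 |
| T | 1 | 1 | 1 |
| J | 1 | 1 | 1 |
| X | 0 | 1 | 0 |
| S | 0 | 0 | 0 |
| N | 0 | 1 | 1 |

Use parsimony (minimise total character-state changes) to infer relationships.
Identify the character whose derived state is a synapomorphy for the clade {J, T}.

C1

The outgroup has state '0' for every character, so '1' is the derived state throughout.
C1 (derived state '1') is shared by J and T — a synapomorphy uniting that clade.
Only J, N, T, and X show the derived state '1' for C2, supporting them as a clade.
C3: derived state '1' in J, N, and T only — synapomorphy for {J, N, T}.
Most parsimonious ingroup topology: ((((T,J),N),X),S).
The clade {J, T} is supported by C1: its derived state '1' occurs in exactly those taxa and in no other taxon (including the outgroup).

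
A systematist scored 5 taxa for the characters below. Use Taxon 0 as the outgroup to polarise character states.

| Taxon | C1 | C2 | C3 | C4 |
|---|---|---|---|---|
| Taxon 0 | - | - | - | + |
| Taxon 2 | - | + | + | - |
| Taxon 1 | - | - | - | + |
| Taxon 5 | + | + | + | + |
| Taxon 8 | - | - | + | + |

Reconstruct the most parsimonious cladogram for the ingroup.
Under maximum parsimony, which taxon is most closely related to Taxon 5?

Character polarity is set by the outgroup: the derived state is whichever differs from the outgroup's state, so for C4 the derived state is '-', and for the remaining characters it is '+'.
C1 (derived state '+') is unique to Taxon 5 (autapomorphy; uninformative for grouping).
C2: derived state '+' in Taxon 2 and Taxon 5 only — synapomorphy for {Taxon 2, Taxon 5}.
C3 (derived state '+') is shared by Taxon 2, Taxon 5, and Taxon 8 — a synapomorphy uniting that clade.
C4: derived state '-' in Taxon 2 only — an autapomorphy, so it tells us nothing about relationships among taxa.
Most parsimonious ingroup topology: (((Taxon 2,Taxon 5),Taxon 8),Taxon 1).
Taxon 5 and Taxon 2 form a cherry on this tree, so they are sister taxa.

Taxon 2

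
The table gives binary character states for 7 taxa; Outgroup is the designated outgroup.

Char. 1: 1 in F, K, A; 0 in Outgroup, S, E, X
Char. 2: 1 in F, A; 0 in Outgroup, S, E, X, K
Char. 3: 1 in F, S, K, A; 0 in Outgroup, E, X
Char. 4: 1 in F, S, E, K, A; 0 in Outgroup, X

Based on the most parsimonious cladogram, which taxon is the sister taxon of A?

The outgroup has state '0' for every character, so '1' is the derived state throughout.
Only A, F, and K show the derived state '1' for Char. 1, supporting them as a clade.
Char. 2: derived state '1' in A and F only — synapomorphy for {A, F}.
Char. 3: derived state '1' in A, F, K, and S only — synapomorphy for {A, F, K, S}.
Only A, E, F, K, and S show the derived state '1' for Char. 4, supporting them as a clade.
Most parsimonious ingroup topology: (((((F,A),K),S),E),X).
A and F form a cherry on this tree, so they are sister taxa.

F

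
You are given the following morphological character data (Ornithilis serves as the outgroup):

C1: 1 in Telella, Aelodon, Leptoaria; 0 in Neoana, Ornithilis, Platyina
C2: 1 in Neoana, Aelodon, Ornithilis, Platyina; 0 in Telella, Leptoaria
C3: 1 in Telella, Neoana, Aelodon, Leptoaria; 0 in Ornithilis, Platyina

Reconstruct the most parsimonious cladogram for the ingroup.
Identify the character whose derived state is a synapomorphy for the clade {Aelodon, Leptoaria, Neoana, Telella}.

C3

Character polarity is set by the outgroup: the derived state is whichever differs from the outgroup's state, so for C2 the derived state is '0', and for the remaining characters it is '1'.
C1: derived state '1' in Aelodon, Leptoaria, and Telella only — synapomorphy for {Aelodon, Leptoaria, Telella}.
C2: derived state '0' in Leptoaria and Telella only — synapomorphy for {Leptoaria, Telella}.
Only Aelodon, Leptoaria, Neoana, and Telella show the derived state '1' for C3, supporting them as a clade.
Most parsimonious ingroup topology: (((Aelodon,(Leptoaria,Telella)),Neoana),Platyina).
The clade {Aelodon, Leptoaria, Neoana, Telella} is supported by C3: its derived state '1' occurs in exactly those taxa and in no other taxon (including the outgroup).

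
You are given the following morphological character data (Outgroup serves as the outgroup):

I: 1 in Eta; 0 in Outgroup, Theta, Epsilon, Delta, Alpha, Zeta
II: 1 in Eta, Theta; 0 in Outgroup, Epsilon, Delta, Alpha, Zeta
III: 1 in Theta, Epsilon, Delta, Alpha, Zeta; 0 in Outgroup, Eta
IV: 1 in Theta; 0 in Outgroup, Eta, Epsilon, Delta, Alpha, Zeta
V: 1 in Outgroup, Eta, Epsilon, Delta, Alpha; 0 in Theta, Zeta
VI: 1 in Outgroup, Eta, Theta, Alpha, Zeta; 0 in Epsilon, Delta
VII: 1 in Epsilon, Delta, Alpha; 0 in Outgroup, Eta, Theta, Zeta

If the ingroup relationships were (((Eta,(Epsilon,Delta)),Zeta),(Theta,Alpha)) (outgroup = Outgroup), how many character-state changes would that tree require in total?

11

Map each character onto (((Eta,(Epsilon,Delta)),Zeta),(Theta,Alpha)) (rooted by Outgroup) and count the minimum state changes it requires (Fitch parsimony):
I: 1; II: 2; III: 2; IV: 1; V: 2; VI: 1; VII: 2.
Total tree length = 11.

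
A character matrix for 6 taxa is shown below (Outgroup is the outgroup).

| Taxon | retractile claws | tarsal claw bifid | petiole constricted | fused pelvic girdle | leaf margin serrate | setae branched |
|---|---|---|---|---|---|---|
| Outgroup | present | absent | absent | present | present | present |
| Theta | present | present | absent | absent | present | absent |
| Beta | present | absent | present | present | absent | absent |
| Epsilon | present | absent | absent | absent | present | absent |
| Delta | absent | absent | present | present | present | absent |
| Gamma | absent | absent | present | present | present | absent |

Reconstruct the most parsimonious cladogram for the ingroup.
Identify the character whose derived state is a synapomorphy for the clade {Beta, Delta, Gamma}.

Character polarity is set by the outgroup: the derived state is whichever differs from the outgroup's state, so for retractile claws, fused pelvic girdle, leaf margin serrate, setae branched the derived state is 'absent', and for the remaining characters it is 'present'.
Only Delta and Gamma show the derived state 'absent' for retractile claws, supporting them as a clade.
tarsal claw bifid: derived state 'present' in Theta only — an autapomorphy, so it tells us nothing about relationships among taxa.
petiole constricted (derived state 'present') is shared by Beta, Delta, and Gamma — a synapomorphy uniting that clade.
fused pelvic girdle: derived state 'absent' in Epsilon and Theta only — synapomorphy for {Epsilon, Theta}.
leaf margin serrate (derived state 'absent') is unique to Beta (autapomorphy; uninformative for grouping).
setae branched (derived state 'absent') is shared by all ingroup taxa — unites the whole ingroup.
Most parsimonious ingroup topology: ((Theta,Epsilon),(Beta,(Delta,Gamma))).
The clade {Beta, Delta, Gamma} is supported by petiole constricted: its derived state 'present' occurs in exactly those taxa and in no other taxon (including the outgroup).

petiole constricted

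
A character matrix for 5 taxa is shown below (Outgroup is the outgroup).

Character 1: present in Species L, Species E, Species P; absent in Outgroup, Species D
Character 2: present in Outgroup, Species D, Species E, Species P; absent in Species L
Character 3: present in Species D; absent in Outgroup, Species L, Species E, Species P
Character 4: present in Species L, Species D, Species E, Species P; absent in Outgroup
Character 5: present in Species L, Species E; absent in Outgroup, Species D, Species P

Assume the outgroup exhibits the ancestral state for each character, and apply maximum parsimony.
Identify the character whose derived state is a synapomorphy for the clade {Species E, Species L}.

Character polarity is set by the outgroup: the derived state is whichever differs from the outgroup's state, so for Character 2 the derived state is 'absent', and for the remaining characters it is 'present'.
Character 1: derived state 'present' in Species E, Species L, and Species P only — synapomorphy for {Species E, Species L, Species P}.
Character 2: derived state 'absent' in Species L only — an autapomorphy, so it tells us nothing about relationships among taxa.
Character 3 (derived state 'present') is unique to Species D (autapomorphy; uninformative for grouping).
Character 4 (derived state 'present') is shared by all ingroup taxa — unites the whole ingroup.
Character 5 (derived state 'present') is shared by Species E and Species L — a synapomorphy uniting that clade.
Most parsimonious ingroup topology: (((Species L,Species E),Species P),Species D).
The clade {Species E, Species L} is supported by Character 5: its derived state 'present' occurs in exactly those taxa and in no other taxon (including the outgroup).

Character 5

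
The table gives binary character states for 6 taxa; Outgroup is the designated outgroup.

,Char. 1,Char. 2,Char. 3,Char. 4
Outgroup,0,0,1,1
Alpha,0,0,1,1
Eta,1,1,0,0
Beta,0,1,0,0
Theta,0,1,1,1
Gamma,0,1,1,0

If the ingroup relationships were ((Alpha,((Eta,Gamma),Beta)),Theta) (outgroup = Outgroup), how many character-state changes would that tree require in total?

Map each character onto ((Alpha,((Eta,Gamma),Beta)),Theta) (rooted by Outgroup) and count the minimum state changes it requires (Fitch parsimony):
Char. 1: 1; Char. 2: 2; Char. 3: 2; Char. 4: 1.
Total tree length = 6.

6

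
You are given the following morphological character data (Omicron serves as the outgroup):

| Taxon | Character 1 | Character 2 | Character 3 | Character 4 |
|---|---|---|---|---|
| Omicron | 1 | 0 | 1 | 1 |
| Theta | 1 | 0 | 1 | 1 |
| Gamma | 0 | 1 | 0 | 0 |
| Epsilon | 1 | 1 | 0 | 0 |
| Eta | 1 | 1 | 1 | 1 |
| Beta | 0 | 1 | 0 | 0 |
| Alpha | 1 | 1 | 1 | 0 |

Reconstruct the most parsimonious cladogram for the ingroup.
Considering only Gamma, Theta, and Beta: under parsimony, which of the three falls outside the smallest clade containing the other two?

Theta

Character polarity is set by the outgroup: the derived state is whichever differs from the outgroup's state, so for Character 1, Character 3, Character 4 the derived state is '0', and for the remaining characters it is '1'.
Character 1: derived state '0' in Beta and Gamma only — synapomorphy for {Beta, Gamma}.
Only Alpha, Beta, Epsilon, Eta, and Gamma show the derived state '1' for Character 2, supporting them as a clade.
Character 3 (derived state '0') is shared by Beta, Epsilon, and Gamma — a synapomorphy uniting that clade.
Only Alpha, Beta, Epsilon, and Gamma show the derived state '0' for Character 4, supporting them as a clade.
Most parsimonious ingroup topology: (Theta,((((Gamma,Beta),Epsilon),Alpha),Eta)).
Beta and Gamma share a more recent common ancestor with each other than either does with Theta, so Theta is the least closely related of the three.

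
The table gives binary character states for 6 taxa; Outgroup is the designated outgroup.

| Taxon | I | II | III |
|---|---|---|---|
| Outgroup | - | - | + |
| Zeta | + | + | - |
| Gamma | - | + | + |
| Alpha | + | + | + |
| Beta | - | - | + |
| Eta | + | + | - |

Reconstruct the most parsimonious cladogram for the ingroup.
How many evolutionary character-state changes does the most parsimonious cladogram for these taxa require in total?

3

Character polarity is set by the outgroup: the derived state is whichever differs from the outgroup's state, so for III the derived state is '-', and for the remaining characters it is '+'.
I: derived state '+' in Alpha, Eta, and Zeta only — synapomorphy for {Alpha, Eta, Zeta}.
II (derived state '+') is shared by Alpha, Eta, Gamma, and Zeta — a synapomorphy uniting that clade.
Only Eta and Zeta show the derived state '-' for III, supporting them as a clade.
Most parsimonious ingroup topology: ((((Zeta,Eta),Alpha),Gamma),Beta).
Changes per character on this tree: I: 1; II: 1; III: 1.
Total = 3.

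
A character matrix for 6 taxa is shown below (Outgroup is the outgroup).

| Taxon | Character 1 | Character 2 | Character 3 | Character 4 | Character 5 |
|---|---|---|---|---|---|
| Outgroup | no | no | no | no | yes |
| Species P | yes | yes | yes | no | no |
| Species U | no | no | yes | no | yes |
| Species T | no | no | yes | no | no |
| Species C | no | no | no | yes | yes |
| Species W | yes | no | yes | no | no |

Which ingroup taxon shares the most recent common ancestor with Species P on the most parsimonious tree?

Species W

Character polarity is set by the outgroup: the derived state is whichever differs from the outgroup's state, so for Character 5 the derived state is 'no', and for the remaining characters it is 'yes'.
Character 1 (derived state 'yes') is shared by Species P and Species W — a synapomorphy uniting that clade.
Character 2: derived state 'yes' in Species P only — an autapomorphy, so it tells us nothing about relationships among taxa.
Only Species P, Species T, Species U, and Species W show the derived state 'yes' for Character 3, supporting them as a clade.
Character 4 (derived state 'yes') is unique to Species C (autapomorphy; uninformative for grouping).
Only Species P, Species T, and Species W show the derived state 'no' for Character 5, supporting them as a clade.
Most parsimonious ingroup topology: ((((Species P,Species W),Species T),Species U),Species C).
Species P and Species W form a cherry on this tree, so they are sister taxa.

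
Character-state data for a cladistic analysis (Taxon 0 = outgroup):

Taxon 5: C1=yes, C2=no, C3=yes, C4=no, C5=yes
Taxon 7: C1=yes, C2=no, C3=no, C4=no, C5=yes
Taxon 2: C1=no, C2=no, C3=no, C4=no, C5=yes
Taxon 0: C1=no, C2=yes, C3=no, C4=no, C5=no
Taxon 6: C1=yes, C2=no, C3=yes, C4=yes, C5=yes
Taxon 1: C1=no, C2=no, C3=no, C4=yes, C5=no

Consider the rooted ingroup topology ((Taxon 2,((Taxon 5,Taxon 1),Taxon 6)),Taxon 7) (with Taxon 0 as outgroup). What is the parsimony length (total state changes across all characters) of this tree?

10

Map each character onto ((Taxon 2,((Taxon 5,Taxon 1),Taxon 6)),Taxon 7) (rooted by Taxon 0) and count the minimum state changes it requires (Fitch parsimony):
C1: 3; C2: 1; C3: 2; C4: 2; C5: 2.
Total tree length = 10.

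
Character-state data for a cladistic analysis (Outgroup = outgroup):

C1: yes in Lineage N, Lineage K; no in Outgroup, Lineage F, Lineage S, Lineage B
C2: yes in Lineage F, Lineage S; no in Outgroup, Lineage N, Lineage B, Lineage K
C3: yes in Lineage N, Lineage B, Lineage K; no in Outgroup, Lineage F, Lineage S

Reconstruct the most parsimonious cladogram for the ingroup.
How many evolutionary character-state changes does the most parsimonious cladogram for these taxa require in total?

The outgroup has state 'no' for every character, so 'yes' is the derived state throughout.
Only Lineage K and Lineage N show the derived state 'yes' for C1, supporting them as a clade.
C2: derived state 'yes' in Lineage F and Lineage S only — synapomorphy for {Lineage F, Lineage S}.
Only Lineage B, Lineage K, and Lineage N show the derived state 'yes' for C3, supporting them as a clade.
Most parsimonious ingroup topology: (((Lineage N,Lineage K),Lineage B),(Lineage F,Lineage S)).
Changes per character on this tree: C1: 1; C2: 1; C3: 1.
Total = 3.

3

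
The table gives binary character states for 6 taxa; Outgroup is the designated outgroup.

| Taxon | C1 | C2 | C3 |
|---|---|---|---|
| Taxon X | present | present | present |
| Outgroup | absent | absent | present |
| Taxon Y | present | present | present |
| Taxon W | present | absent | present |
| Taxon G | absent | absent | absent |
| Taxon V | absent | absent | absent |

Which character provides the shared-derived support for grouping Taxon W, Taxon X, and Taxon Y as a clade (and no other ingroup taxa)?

Character polarity is set by the outgroup: the derived state is whichever differs from the outgroup's state, so for C3 the derived state is 'absent', and for the remaining characters it is 'present'.
C1: derived state 'present' in Taxon W, Taxon X, and Taxon Y only — synapomorphy for {Taxon W, Taxon X, Taxon Y}.
Only Taxon X and Taxon Y show the derived state 'present' for C2, supporting them as a clade.
C3: derived state 'absent' in Taxon G and Taxon V only — synapomorphy for {Taxon G, Taxon V}.
Most parsimonious ingroup topology: (((Taxon X,Taxon Y),Taxon W),(Taxon G,Taxon V)).
The clade {Taxon W, Taxon X, Taxon Y} is supported by C1: its derived state 'present' occurs in exactly those taxa and in no other taxon (including the outgroup).

C1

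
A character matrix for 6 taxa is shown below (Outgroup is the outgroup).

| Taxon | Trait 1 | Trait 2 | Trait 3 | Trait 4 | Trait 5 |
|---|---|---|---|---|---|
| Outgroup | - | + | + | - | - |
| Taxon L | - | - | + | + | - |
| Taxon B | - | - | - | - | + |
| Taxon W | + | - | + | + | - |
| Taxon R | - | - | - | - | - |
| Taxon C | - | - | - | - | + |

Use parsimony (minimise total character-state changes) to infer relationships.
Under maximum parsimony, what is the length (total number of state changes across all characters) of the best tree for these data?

5

Character polarity is set by the outgroup: the derived state is whichever differs from the outgroup's state, so for Trait 2, Trait 3 the derived state is '-', and for the remaining characters it is '+'.
Trait 1 (derived state '+') is unique to Taxon W (autapomorphy; uninformative for grouping).
Trait 2 (derived state '-') is shared by all ingroup taxa — unites the whole ingroup.
Only Taxon B, Taxon C, and Taxon R show the derived state '-' for Trait 3, supporting them as a clade.
Only Taxon L and Taxon W show the derived state '+' for Trait 4, supporting them as a clade.
Trait 5: derived state '+' in Taxon B and Taxon C only — synapomorphy for {Taxon B, Taxon C}.
Most parsimonious ingroup topology: ((Taxon L,Taxon W),((Taxon B,Taxon C),Taxon R)).
Changes per character on this tree: Trait 1: 1; Trait 2: 1; Trait 3: 1; Trait 4: 1; Trait 5: 1.
Total = 5.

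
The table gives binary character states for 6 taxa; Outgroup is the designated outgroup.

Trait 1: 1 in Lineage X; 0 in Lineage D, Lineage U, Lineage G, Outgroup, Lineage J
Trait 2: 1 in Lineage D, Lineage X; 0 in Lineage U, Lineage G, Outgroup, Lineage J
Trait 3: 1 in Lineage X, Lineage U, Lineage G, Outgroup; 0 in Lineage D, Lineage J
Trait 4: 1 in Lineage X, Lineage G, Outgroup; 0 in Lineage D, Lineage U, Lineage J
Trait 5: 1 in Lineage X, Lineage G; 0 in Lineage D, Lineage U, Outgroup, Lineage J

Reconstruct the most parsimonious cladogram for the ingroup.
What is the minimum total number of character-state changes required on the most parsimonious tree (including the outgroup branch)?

6

Character polarity is set by the outgroup: the derived state is whichever differs from the outgroup's state, so for Trait 3, Trait 4 the derived state is '0', and for the remaining characters it is '1'.
Trait 1: derived state '1' in Lineage X only — an autapomorphy, so it tells us nothing about relationships among taxa.
Trait 2 (state '1') occurs in Lineage D and Lineage X but conflicts with the nesting implied by the other characters — most parsimoniously interpreted as homoplasy.
Trait 3: derived state '0' in Lineage D and Lineage J only — synapomorphy for {Lineage D, Lineage J}.
Trait 4: derived state '0' in Lineage D, Lineage J, and Lineage U only — synapomorphy for {Lineage D, Lineage J, Lineage U}.
Only Lineage G and Lineage X show the derived state '1' for Trait 5, supporting them as a clade.
Most parsimonious ingroup topology: (((Lineage J,Lineage D),Lineage U),(Lineage G,Lineage X)).
Changes per character on this tree: Trait 1: 1; Trait 2: 2; Trait 3: 1; Trait 4: 1; Trait 5: 1.
Total = 6.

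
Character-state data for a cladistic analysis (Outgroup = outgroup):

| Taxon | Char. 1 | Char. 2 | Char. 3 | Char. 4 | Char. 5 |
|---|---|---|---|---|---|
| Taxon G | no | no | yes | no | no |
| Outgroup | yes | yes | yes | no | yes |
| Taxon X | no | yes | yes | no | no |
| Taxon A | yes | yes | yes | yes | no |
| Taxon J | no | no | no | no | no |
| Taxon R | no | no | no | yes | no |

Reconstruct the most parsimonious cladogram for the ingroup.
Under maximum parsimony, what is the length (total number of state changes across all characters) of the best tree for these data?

6

Character polarity is set by the outgroup: the derived state is whichever differs from the outgroup's state, so for Char. 1, Char. 2, Char. 3, Char. 5 the derived state is 'no', and for the remaining characters it is 'yes'.
Char. 1: derived state 'no' in Taxon G, Taxon J, Taxon R, and Taxon X only — synapomorphy for {Taxon G, Taxon J, Taxon R, Taxon X}.
Only Taxon G, Taxon J, and Taxon R show the derived state 'no' for Char. 2, supporting them as a clade.
Only Taxon J and Taxon R show the derived state 'no' for Char. 3, supporting them as a clade.
Char. 4 groups Taxon A and Taxon R, which is incompatible with the clades supported by the remaining characters; treating it as convergent (homoplasy) costs fewer steps than any alternative tree.
All ingroup taxa share the derived state 'no' for Char. 5; it defines the ingroup but does not resolve relationships within it.
Most parsimonious ingroup topology: (((Taxon G,(Taxon R,Taxon J)),Taxon X),Taxon A).
Changes per character on this tree: Char. 1: 1; Char. 2: 1; Char. 3: 1; Char. 4: 2; Char. 5: 1.
Total = 6.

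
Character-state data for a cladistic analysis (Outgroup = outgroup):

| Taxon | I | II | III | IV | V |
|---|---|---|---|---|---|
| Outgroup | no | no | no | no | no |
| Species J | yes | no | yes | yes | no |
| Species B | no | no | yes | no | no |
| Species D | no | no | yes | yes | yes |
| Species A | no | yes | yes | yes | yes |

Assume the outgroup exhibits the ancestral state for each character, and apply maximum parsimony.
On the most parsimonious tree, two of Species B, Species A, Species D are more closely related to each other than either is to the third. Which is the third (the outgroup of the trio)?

The outgroup has state 'no' for every character, so 'yes' is the derived state throughout.
I: derived state 'yes' in Species J only — an autapomorphy, so it tells us nothing about relationships among taxa.
II (derived state 'yes') is unique to Species A (autapomorphy; uninformative for grouping).
All ingroup taxa share the derived state 'yes' for III; it defines the ingroup but does not resolve relationships within it.
Only Species A, Species D, and Species J show the derived state 'yes' for IV, supporting them as a clade.
V (derived state 'yes') is shared by Species A and Species D — a synapomorphy uniting that clade.
Most parsimonious ingroup topology: (((Species A,Species D),Species J),Species B).
Species D and Species A share a more recent common ancestor with each other than either does with Species B, so Species B is the least closely related of the three.

Species B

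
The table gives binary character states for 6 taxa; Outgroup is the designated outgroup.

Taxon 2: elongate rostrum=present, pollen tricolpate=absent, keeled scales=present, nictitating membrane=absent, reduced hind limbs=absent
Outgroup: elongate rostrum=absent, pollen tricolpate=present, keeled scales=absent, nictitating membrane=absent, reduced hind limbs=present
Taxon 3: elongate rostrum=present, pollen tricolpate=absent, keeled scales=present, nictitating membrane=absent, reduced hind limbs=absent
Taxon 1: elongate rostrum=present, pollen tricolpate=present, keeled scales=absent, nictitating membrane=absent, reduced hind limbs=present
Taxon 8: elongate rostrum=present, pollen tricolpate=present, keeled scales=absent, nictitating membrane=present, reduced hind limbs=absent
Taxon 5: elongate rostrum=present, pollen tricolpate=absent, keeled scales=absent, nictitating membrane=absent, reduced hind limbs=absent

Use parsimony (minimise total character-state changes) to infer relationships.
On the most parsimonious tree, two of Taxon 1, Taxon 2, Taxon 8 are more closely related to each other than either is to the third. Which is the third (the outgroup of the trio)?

Character polarity is set by the outgroup: the derived state is whichever differs from the outgroup's state, so for pollen tricolpate, reduced hind limbs the derived state is 'absent', and for the remaining characters it is 'present'.
All ingroup taxa share the derived state 'present' for elongate rostrum; it defines the ingroup but does not resolve relationships within it.
pollen tricolpate: derived state 'absent' in Taxon 2, Taxon 3, and Taxon 5 only — synapomorphy for {Taxon 2, Taxon 3, Taxon 5}.
keeled scales: derived state 'present' in Taxon 2 and Taxon 3 only — synapomorphy for {Taxon 2, Taxon 3}.
nictitating membrane: derived state 'present' in Taxon 8 only — an autapomorphy, so it tells us nothing about relationships among taxa.
Only Taxon 2, Taxon 3, Taxon 5, and Taxon 8 show the derived state 'absent' for reduced hind limbs, supporting them as a clade.
Most parsimonious ingroup topology: ((((Taxon 3,Taxon 2),Taxon 5),Taxon 8),Taxon 1).
Taxon 2 and Taxon 8 share a more recent common ancestor with each other than either does with Taxon 1, so Taxon 1 is the least closely related of the three.

Taxon 1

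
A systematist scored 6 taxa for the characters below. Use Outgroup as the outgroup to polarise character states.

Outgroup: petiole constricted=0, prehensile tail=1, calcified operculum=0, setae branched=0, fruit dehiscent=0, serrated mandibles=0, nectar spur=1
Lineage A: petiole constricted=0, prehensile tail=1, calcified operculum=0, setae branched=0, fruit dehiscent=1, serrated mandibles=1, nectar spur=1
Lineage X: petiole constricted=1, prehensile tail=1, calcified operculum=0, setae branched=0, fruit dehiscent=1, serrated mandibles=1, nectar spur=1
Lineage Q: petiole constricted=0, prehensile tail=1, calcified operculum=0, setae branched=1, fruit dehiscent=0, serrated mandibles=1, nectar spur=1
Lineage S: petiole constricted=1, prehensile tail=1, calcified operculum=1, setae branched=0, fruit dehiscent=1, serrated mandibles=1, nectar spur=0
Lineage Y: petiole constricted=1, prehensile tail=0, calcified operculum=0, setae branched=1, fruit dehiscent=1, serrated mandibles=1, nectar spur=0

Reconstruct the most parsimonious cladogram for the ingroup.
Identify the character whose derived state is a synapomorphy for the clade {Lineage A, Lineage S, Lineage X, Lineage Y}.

Character polarity is set by the outgroup: the derived state is whichever differs from the outgroup's state, so for prehensile tail, nectar spur the derived state is '0', and for the remaining characters it is '1'.
petiole constricted: derived state '1' in Lineage S, Lineage X, and Lineage Y only — synapomorphy for {Lineage S, Lineage X, Lineage Y}.
prehensile tail: derived state '0' in Lineage Y only — an autapomorphy, so it tells us nothing about relationships among taxa.
calcified operculum: derived state '1' in Lineage S only — an autapomorphy, so it tells us nothing about relationships among taxa.
setae branched groups Lineage Q and Lineage Y, which is incompatible with the clades supported by the remaining characters; treating it as convergent (homoplasy) costs fewer steps than any alternative tree.
fruit dehiscent (derived state '1') is shared by Lineage A, Lineage S, Lineage X, and Lineage Y — a synapomorphy uniting that clade.
All ingroup taxa share the derived state '1' for serrated mandibles; it defines the ingroup but does not resolve relationships within it.
Only Lineage S and Lineage Y show the derived state '0' for nectar spur, supporting them as a clade.
Most parsimonious ingroup topology: ((Lineage A,(Lineage X,(Lineage S,Lineage Y))),Lineage Q).
The clade {Lineage A, Lineage S, Lineage X, Lineage Y} is supported by fruit dehiscent: its derived state '1' occurs in exactly those taxa and in no other taxon (including the outgroup).

fruit dehiscent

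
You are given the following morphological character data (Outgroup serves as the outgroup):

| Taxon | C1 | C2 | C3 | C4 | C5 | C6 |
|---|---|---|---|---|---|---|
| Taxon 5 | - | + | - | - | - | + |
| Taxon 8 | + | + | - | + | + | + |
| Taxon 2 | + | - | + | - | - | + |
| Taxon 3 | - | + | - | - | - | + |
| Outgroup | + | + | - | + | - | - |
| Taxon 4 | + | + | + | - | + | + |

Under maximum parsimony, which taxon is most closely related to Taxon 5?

Taxon 3

Character polarity is set by the outgroup: the derived state is whichever differs from the outgroup's state, so for C1, C2, C4 the derived state is '-', and for the remaining characters it is '+'.
Only Taxon 3 and Taxon 5 show the derived state '-' for C1, supporting them as a clade.
C2 (derived state '-') is unique to Taxon 2 (autapomorphy; uninformative for grouping).
C3: derived state '+' in Taxon 2 and Taxon 4 only — synapomorphy for {Taxon 2, Taxon 4}.
Only Taxon 2, Taxon 3, Taxon 4, and Taxon 5 show the derived state '-' for C4, supporting them as a clade.
C5 groups Taxon 4 and Taxon 8, which is incompatible with the clades supported by the remaining characters; treating it as convergent (homoplasy) costs fewer steps than any alternative tree.
C6 (derived state '+') is shared by all ingroup taxa — unites the whole ingroup.
Most parsimonious ingroup topology: (((Taxon 2,Taxon 4),(Taxon 3,Taxon 5)),Taxon 8).
Taxon 5 and Taxon 3 form a cherry on this tree, so they are sister taxa.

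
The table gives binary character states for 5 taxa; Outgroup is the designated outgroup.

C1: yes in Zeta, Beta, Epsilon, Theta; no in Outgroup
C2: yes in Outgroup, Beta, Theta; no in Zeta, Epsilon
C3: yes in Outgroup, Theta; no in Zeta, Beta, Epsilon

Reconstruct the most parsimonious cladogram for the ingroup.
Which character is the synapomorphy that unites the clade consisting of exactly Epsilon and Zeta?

Character polarity is set by the outgroup: the derived state is whichever differs from the outgroup's state, so for C2, C3 the derived state is 'no', and for the remaining characters it is 'yes'.
All ingroup taxa share the derived state 'yes' for C1; it defines the ingroup but does not resolve relationships within it.
Only Epsilon and Zeta show the derived state 'no' for C2, supporting them as a clade.
Only Beta, Epsilon, and Zeta show the derived state 'no' for C3, supporting them as a clade.
Most parsimonious ingroup topology: (((Zeta,Epsilon),Beta),Theta).
The clade {Epsilon, Zeta} is supported by C2: its derived state 'no' occurs in exactly those taxa and in no other taxon (including the outgroup).

C2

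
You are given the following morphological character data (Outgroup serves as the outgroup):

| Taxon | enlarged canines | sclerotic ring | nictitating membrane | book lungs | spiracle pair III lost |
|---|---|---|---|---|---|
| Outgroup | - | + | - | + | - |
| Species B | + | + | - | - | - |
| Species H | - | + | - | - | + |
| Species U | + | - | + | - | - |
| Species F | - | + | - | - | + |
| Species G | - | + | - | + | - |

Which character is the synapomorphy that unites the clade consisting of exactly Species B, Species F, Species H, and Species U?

book lungs

Character polarity is set by the outgroup: the derived state is whichever differs from the outgroup's state, so for sclerotic ring, book lungs the derived state is '-', and for the remaining characters it is '+'.
Only Species B and Species U show the derived state '+' for enlarged canines, supporting them as a clade.
sclerotic ring (derived state '-') is unique to Species U (autapomorphy; uninformative for grouping).
nictitating membrane (derived state '+') is unique to Species U (autapomorphy; uninformative for grouping).
book lungs (derived state '-') is shared by Species B, Species F, Species H, and Species U — a synapomorphy uniting that clade.
spiracle pair III lost: derived state '+' in Species F and Species H only — synapomorphy for {Species F, Species H}.
Most parsimonious ingroup topology: (((Species B,Species U),(Species H,Species F)),Species G).
The clade {Species B, Species F, Species H, Species U} is supported by book lungs: its derived state '-' occurs in exactly those taxa and in no other taxon (including the outgroup).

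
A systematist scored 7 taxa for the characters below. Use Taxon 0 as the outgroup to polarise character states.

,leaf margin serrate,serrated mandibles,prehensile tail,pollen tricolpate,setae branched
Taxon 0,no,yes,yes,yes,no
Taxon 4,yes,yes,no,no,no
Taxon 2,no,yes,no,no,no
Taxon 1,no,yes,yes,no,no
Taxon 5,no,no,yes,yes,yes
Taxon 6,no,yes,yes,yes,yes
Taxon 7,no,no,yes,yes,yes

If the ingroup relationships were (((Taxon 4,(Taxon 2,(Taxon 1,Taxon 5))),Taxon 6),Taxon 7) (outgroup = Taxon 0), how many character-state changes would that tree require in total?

10

Map each character onto (((Taxon 4,(Taxon 2,(Taxon 1,Taxon 5))),Taxon 6),Taxon 7) (rooted by Taxon 0) and count the minimum state changes it requires (Fitch parsimony):
leaf margin serrate: 1; serrated mandibles: 2; prehensile tail: 2; pollen tricolpate: 2; setae branched: 3.
Total tree length = 10.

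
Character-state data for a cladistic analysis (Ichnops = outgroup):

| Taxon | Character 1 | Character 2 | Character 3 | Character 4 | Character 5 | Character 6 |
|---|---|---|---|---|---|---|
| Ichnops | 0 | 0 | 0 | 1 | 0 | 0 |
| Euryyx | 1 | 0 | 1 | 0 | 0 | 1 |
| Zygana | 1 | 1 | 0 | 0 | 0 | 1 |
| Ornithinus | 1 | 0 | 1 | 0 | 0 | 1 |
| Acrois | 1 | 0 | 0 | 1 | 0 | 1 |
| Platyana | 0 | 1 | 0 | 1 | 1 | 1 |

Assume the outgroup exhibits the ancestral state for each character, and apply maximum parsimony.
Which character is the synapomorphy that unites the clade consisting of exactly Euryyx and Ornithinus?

Character 3

Character polarity is set by the outgroup: the derived state is whichever differs from the outgroup's state, so for Character 4 the derived state is '0', and for the remaining characters it is '1'.
Only Acrois, Euryyx, Ornithinus, and Zygana show the derived state '1' for Character 1, supporting them as a clade.
Character 2 (state '1') occurs in Platyana and Zygana but conflicts with the nesting implied by the other characters — most parsimoniously interpreted as homoplasy.
Character 3 (derived state '1') is shared by Euryyx and Ornithinus — a synapomorphy uniting that clade.
Only Euryyx, Ornithinus, and Zygana show the derived state '0' for Character 4, supporting them as a clade.
Character 5: derived state '1' in Platyana only — an autapomorphy, so it tells us nothing about relationships among taxa.
Character 6 (derived state '1') is shared by all ingroup taxa — unites the whole ingroup.
Most parsimonious ingroup topology: ((((Euryyx,Ornithinus),Zygana),Acrois),Platyana).
The clade {Euryyx, Ornithinus} is supported by Character 3: its derived state '1' occurs in exactly those taxa and in no other taxon (including the outgroup).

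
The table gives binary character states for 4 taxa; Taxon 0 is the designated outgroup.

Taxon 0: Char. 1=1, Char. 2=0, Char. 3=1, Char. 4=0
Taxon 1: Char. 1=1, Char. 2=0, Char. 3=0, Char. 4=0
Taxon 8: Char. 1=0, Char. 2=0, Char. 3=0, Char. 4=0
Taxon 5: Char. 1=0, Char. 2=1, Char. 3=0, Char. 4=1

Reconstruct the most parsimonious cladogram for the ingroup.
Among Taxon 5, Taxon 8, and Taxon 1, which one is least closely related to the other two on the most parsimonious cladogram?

Taxon 1

Character polarity is set by the outgroup: the derived state is whichever differs from the outgroup's state, so for Char. 1, Char. 3 the derived state is '0', and for the remaining characters it is '1'.
Only Taxon 5 and Taxon 8 show the derived state '0' for Char. 1, supporting them as a clade.
Char. 2 (derived state '1') is unique to Taxon 5 (autapomorphy; uninformative for grouping).
Char. 3 (derived state '0') is shared by all ingroup taxa — unites the whole ingroup.
Char. 4 (derived state '1') is unique to Taxon 5 (autapomorphy; uninformative for grouping).
Most parsimonious ingroup topology: (Taxon 1,(Taxon 8,Taxon 5)).
Taxon 8 and Taxon 5 share a more recent common ancestor with each other than either does with Taxon 1, so Taxon 1 is the least closely related of the three.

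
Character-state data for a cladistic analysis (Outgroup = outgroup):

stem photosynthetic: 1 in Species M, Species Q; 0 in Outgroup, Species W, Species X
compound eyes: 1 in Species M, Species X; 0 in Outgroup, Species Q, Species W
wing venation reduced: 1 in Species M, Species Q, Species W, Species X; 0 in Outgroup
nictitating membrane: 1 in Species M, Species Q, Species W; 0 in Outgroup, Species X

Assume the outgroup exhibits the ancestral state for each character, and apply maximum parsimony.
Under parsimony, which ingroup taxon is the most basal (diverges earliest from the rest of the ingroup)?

The outgroup has state '0' for every character, so '1' is the derived state throughout.
stem photosynthetic (derived state '1') is shared by Species M and Species Q — a synapomorphy uniting that clade.
compound eyes groups Species M and Species X, which is incompatible with the clades supported by the remaining characters; treating it as convergent (homoplasy) costs fewer steps than any alternative tree.
All ingroup taxa share the derived state '1' for wing venation reduced; it defines the ingroup but does not resolve relationships within it.
nictitating membrane (derived state '1') is shared by Species M, Species Q, and Species W — a synapomorphy uniting that clade.
Most parsimonious ingroup topology: (Species X,((Species Q,Species M),Species W)).
Species X is sister to the clade containing all other ingroup taxa, so it is the earliest-diverging (most basal) ingroup lineage.

Species X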